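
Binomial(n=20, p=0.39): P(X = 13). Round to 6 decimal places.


P = C(n,k) * p^k * (1-p)^(n-k)
C(20,13) = 77520
p^k = 0.39^13 ≈ 0.000004828807
(1-p)^(n-k) = 0.61^7 ≈ 0.03142743
P = 77520 * 0.000004828807 * 0.03142743 ≈ 0.011764

0.011764


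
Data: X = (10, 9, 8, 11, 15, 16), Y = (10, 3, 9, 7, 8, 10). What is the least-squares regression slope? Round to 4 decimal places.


b = sum((xi-xbar)(yi-ybar)) / sum((xi-xbar)^2)
n = 6, xbar = 69/6 = 11.5, ybar = 47/6 ≈ 7.833333
Sxy = sum((xi-xbar)(yi-ybar)) = 15.5
Sxx = sum((xi-xbar)^2) = 53.5
b = Sxy / Sxx = 31/107 ≈ 0.289720

0.2897


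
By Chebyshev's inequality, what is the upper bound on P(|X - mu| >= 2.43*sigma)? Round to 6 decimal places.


P <= 1/k^2
k^2 = 2.43^2 = 5.9049
1/k^2 = 1 / 5.9049 ≈ 0.16935088

0.169351


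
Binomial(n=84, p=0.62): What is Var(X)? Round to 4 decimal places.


Var = n*p*(1-p) = 84 * 0.62 * 0.38 = 19.7904

19.7904


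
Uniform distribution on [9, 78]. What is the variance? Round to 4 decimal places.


Var = (b-a)^2 / 12
(b-a)^2 = (78 - 9)^2 = 4761
Var = 4761/12 = 396.75

396.7500


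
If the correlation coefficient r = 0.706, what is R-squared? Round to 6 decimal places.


R^2 = r^2 = (0.706)^2 = 0.498436

0.498436


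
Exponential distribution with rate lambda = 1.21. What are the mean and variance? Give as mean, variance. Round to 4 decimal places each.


mean = 1/lam, var = 1/lam^2
mean = 1 / 1.21 = 100/121 ≈ 0.826446
lam^2 = 1.21^2 = 1.4641
var = 1 / 1.4641 ≈ 0.683013

0.8264, 0.6830


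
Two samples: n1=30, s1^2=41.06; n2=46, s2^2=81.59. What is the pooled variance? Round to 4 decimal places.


sp^2 = ((n1-1)*s1^2 + (n2-1)*s2^2)/(n1+n2-2)
(n1-1)*s1^2 = 29 * 41.06 = 1190.74
(n2-1)*s2^2 = 45 * 81.59 = 3671.55
numerator = 1190.74 + 3671.55 = 4862.29
n1+n2-2 = 74
sp^2 = 4862.29 / 74 = 486229/7400 ≈ 65.706622

65.7066


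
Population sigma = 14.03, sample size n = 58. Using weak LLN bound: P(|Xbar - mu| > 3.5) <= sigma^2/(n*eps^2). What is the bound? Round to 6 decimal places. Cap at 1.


bound = min(1, sigma^2/(n*eps^2))
sigma^2 = 14.03^2 = 196.8409
n*eps^2 = 58 * 3.5^2 = 58 * 12.25 = 710.5
sigma^2/(n*eps^2) = 196.8409 / 710.5 ≈ 0.27704560

0.277046


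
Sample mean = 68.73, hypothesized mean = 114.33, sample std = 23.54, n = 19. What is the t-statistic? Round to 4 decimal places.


t = (xbar - mu0) / (s/sqrt(n))
xbar - mu0 = 68.73 - 114.33 = -45.6
sqrt(19) ≈ 4.35889894
s/sqrt(n) = 23.54 / 4.35889894 ≈ 5.40044638
t = -45.6 / 5.40044638 ≈ -8.443746

-8.4437


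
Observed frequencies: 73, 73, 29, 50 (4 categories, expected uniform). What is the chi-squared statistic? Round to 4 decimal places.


chi2 = sum((O-E)^2/E), E = total/4
total = 225, E = 225/4 = 56.25
(73 - 56.25)^2 / 56.25 = 280.5625 / 56.25 = 4489/900 ≈ 4.987778
(73 - 56.25)^2 / 56.25 = 280.5625 / 56.25 = 4489/900 ≈ 4.987778
(29 - 56.25)^2 / 56.25 = 742.5625 / 56.25 = 11881/900 ≈ 13.201111
(50 - 56.25)^2 / 56.25 = 39.0625 / 56.25 = 25/36 ≈ 0.694444
chi2 = 5371/225 ≈ 23.871111

23.8711


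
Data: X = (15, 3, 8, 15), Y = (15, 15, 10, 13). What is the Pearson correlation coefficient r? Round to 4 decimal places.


r = sum((xi-xbar)(yi-ybar)) / sqrt(sum((xi-xbar)^2) * sum((yi-ybar)^2))
n = 4, xbar = 41/4 = 10.25, ybar = 53/4 = 13.25
Sxy = sum((xi-xbar)(yi-ybar)) = 1.75
Sxx = sum((xi-xbar)^2) = 102.75
Syy = sum((yi-ybar)^2) = 16.75
sqrt(Sxx*Syy) ≈ 41.485690
r = Sxy / sqrt(Sxx*Syy) = 1.75 / 41.485690 ≈ 0.042183

0.0422


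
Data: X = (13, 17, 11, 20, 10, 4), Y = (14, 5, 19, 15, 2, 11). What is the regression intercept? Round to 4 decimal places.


a = ybar - b*xbar, where b = sum((xi-xbar)(yi-ybar)) / sum((xi-xbar)^2)
n = 6, xbar = 75/6 = 12.5, ybar = 66/6 = 11
Sxy = sum((xi-xbar)(yi-ybar)) = 15
Sxx = sum((xi-xbar)^2) = 157.5
b = Sxy / Sxx = 2/21 ≈ 0.095238
a = 11 - 0.095238 * 12.5 = 206/21 ≈ 9.809524

9.8095


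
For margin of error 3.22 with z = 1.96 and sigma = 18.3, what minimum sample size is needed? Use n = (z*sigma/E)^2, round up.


z*sigma/E = 1.96 * 18.3 / 3.22 = 1281/115 ≈ 11.139130
(z*sigma/E)^2 ≈ 124.080227
round up: n = 125

125


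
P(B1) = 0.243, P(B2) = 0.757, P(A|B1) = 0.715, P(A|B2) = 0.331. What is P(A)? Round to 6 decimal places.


P(A) = P(A|B1)*P(B1) + P(A|B2)*P(B2)
P(A|B1)*P(B1) = 0.715 * 0.243 = 0.173745
P(A|B2)*P(B2) = 0.331 * 0.757 = 0.250567
P(A) = 0.173745 + 0.250567 = 0.424312

0.424312


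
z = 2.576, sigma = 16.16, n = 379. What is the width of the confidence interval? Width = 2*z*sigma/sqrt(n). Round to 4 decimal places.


width = 2*z*sigma/sqrt(n)
2*z*sigma = 2 * 2.576 * 16.16 = 83.25632
sqrt(379) ≈ 19.467922
width = 83.25632 / 19.467922 ≈ 4.276590

4.2766


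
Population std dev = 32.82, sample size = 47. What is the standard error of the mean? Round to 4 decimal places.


SE = sigma / sqrt(n)
sqrt(47) ≈ 6.855655
SE = 32.82 / 6.855655 ≈ 4.787289

4.7873


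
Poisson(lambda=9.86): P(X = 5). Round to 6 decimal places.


P = e^(-lam) * lam^k / k!
e^(-9.86) ≈ 0.00005222235
lam^k = 9.86^5 ≈ 93193.275154
k! = 5! = 120
P = 0.00005222235 * 93193.275154 / 120 ≈ 0.040556

0.040556


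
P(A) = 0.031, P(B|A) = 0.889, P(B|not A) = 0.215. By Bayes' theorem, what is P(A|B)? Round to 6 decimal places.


P(A|B) = P(B|A)*P(A) / P(B), P(B) = P(B|A)*P(A) + P(B|not A)*P(not A)
P(B|A)*P(A) = 0.889 * 0.031 = 0.027559
P(B|not A)*P(not A) = 0.215 * 0.969 = 0.208335
P(B) = 0.027559 + 0.208335 = 0.235894
P(A|B) = 0.027559 / 0.235894 ≈ 0.11682790

0.116828


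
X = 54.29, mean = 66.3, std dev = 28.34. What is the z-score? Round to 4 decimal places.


z = (X - mu) / sigma
X - mu = 54.29 - 66.3 = -12.01
z = -12.01 / 28.34 = -1201/2834 ≈ -0.423783

-0.4238


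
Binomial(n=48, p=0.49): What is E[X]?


E[X] = n*p = 48 * 0.49 = 23.52

23.52


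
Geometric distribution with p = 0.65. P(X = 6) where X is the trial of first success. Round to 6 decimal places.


P = (1-p)^(k-1) * p
(1-p)^(k-1) = 0.35^5 ≈ 0.005252188
P = 0.005252188 * 0.65 ≈ 0.003413922

0.003414


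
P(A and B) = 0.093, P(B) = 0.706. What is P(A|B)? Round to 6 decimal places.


P(A|B) = P(A and B) / P(B) = 0.093 / 0.706 = 93/706 ≈ 0.13172805

0.131728


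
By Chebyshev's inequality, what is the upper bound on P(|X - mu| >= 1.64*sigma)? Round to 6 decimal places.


P <= 1/k^2
k^2 = 1.64^2 = 2.6896
1/k^2 = 1 / 2.6896 = 625/1681 ≈ 0.37180250

0.371802


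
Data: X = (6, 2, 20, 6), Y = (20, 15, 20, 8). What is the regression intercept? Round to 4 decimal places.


a = ybar - b*xbar, where b = sum((xi-xbar)(yi-ybar)) / sum((xi-xbar)^2)
n = 4, xbar = 34/4 = 8.5, ybar = 63/4 = 15.75
Sxy = sum((xi-xbar)(yi-ybar)) = 62.5
Sxx = sum((xi-xbar)^2) = 187
b = Sxy / Sxx = 125/374 ≈ 0.334225
a = 15.75 - 0.334225 * 8.5 = 142/11 ≈ 12.909091

12.9091


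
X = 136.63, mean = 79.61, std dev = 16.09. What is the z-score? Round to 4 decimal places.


z = (X - mu) / sigma
X - mu = 136.63 - 79.61 = 57.02
z = 57.02 / 16.09 = 5702/1609 ≈ 3.543816

3.5438


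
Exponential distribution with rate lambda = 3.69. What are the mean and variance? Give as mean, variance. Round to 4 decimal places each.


mean = 1/lam, var = 1/lam^2
mean = 1 / 3.69 = 100/369 ≈ 0.271003
lam^2 = 3.69^2 = 13.6161
var = 1 / 13.6161 ≈ 0.073442

0.2710, 0.0734


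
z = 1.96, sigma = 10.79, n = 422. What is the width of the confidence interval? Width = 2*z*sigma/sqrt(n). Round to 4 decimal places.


width = 2*z*sigma/sqrt(n)
2*z*sigma = 2 * 1.96 * 10.79 = 42.2968
sqrt(422) ≈ 20.542639
width = 42.2968 / 20.542639 ≈ 2.058976

2.0590


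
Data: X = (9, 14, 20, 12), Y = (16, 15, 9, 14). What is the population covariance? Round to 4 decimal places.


Cov = (1/n)*sum((xi-xbar)(yi-ybar))
n = 4, xbar = 55/4 = 13.75, ybar = 54/4 = 13.5
sum((xi-xbar)(yi-ybar)) = -40.5
Cov = -40.5 / 4 = -10.125

-10.1250


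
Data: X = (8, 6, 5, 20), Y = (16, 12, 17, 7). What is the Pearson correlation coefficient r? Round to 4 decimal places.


r = sum((xi-xbar)(yi-ybar)) / sqrt(sum((xi-xbar)^2) * sum((yi-ybar)^2))
n = 4, xbar = 39/4 = 9.75, ybar = 52/4 = 13
Sxy = sum((xi-xbar)(yi-ybar)) = -82
Sxx = sum((xi-xbar)^2) = 144.75
Syy = sum((yi-ybar)^2) = 62
sqrt(Sxx*Syy) ≈ 94.733838
r = Sxy / sqrt(Sxx*Syy) = -82 / 94.733838 ≈ -0.865583

-0.8656


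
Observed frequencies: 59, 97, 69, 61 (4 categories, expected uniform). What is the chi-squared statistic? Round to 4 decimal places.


chi2 = sum((O-E)^2/E), E = total/4
total = 286, E = 286/4 = 71.5
(59 - 71.5)^2 / 71.5 = 156.25 / 71.5 = 625/286 ≈ 2.185315
(97 - 71.5)^2 / 71.5 = 650.25 / 71.5 = 2601/286 ≈ 9.094406
(69 - 71.5)^2 / 71.5 = 6.25 / 71.5 = 25/286 ≈ 0.087413
(61 - 71.5)^2 / 71.5 = 110.25 / 71.5 = 441/286 ≈ 1.541958
chi2 = 142/11 ≈ 12.909091

12.9091


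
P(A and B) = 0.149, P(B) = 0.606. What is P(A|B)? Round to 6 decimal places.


P(A|B) = P(A and B) / P(B) = 0.149 / 0.606 = 149/606 ≈ 0.24587459

0.245875


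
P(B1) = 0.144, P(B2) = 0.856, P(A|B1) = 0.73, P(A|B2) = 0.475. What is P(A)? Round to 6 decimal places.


P(A) = P(A|B1)*P(B1) + P(A|B2)*P(B2)
P(A|B1)*P(B1) = 0.73 * 0.144 = 0.10512
P(A|B2)*P(B2) = 0.475 * 0.856 = 0.4066
P(A) = 0.10512 + 0.4066 = 0.51172

0.511720


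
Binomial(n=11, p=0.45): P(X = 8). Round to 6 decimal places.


P = C(n,k) * p^k * (1-p)^(n-k)
C(11,8) = 165
p^k = 0.45^8 ≈ 0.001681513
(1-p)^(n-k) = 0.55^3 = 0.166375
P = 165 * 0.001681513 * 0.166375 ≈ 0.046161

0.046161


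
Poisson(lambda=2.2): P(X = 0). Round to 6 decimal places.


P = e^(-lam) * lam^k / k!
e^(-2.2) ≈ 0.1108032
lam^k = 2.2^0 = 1
k! = 0! = 1
P = 0.1108032 * 1 / 1 ≈ 0.110803

0.110803


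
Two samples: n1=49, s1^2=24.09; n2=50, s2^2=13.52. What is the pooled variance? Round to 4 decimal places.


sp^2 = ((n1-1)*s1^2 + (n2-1)*s2^2)/(n1+n2-2)
(n1-1)*s1^2 = 48 * 24.09 = 1156.32
(n2-1)*s2^2 = 49 * 13.52 = 662.48
numerator = 1156.32 + 662.48 = 1818.8
n1+n2-2 = 97
sp^2 = 1818.8 / 97 = 9094/485 ≈ 18.750515

18.7505


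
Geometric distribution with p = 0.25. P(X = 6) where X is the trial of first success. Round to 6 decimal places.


P = (1-p)^(k-1) * p
(1-p)^(k-1) = 0.75^5 = 243/1024 ≈ 0.2373047
P = 0.2373047 * 0.25 = 243/4096 ≈ 0.05932617

0.059326


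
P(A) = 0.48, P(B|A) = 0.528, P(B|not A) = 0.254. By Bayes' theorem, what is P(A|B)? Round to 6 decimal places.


P(A|B) = P(B|A)*P(A) / P(B), P(B) = P(B|A)*P(A) + P(B|not A)*P(not A)
P(B|A)*P(A) = 0.528 * 0.48 = 0.25344
P(B|not A)*P(not A) = 0.254 * 0.52 = 0.13208
P(B) = 0.25344 + 0.13208 = 0.38552
P(A|B) = 0.25344 / 0.38552 = 3168/4819 ≈ 0.65739780

0.657398


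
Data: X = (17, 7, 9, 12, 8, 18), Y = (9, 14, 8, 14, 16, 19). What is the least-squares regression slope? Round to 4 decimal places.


b = sum((xi-xbar)(yi-ybar)) / sum((xi-xbar)^2)
n = 6, xbar = 71/6 ≈ 11.833333, ybar = 80/6 = 40/3 ≈ 13.333333
Sxy = sum((xi-xbar)(yi-ybar)) = 43/3 ≈ 14.333333
Sxx = sum((xi-xbar)^2) = 665/6 ≈ 110.833333
b = Sxy / Sxx = 86/665 ≈ 0.129323

0.1293


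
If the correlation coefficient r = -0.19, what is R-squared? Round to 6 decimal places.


R^2 = r^2 = (-0.19)^2 = 0.0361

0.036100


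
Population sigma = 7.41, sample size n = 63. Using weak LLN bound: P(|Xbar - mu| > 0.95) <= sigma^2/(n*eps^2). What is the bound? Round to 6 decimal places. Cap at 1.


bound = min(1, sigma^2/(n*eps^2))
sigma^2 = 7.41^2 = 54.9081
n*eps^2 = 63 * 0.95^2 = 63 * 0.9025 = 56.8575
sigma^2/(n*eps^2) = 54.9081 / 56.8575 = 169/175 ≈ 0.96571429

0.965714


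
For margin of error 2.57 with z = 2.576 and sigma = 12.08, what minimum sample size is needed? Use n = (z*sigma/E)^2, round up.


z*sigma/E = 2.576 * 12.08 / 2.57 ≈ 12.108202
(z*sigma/E)^2 ≈ 146.608564
round up: n = 147

147


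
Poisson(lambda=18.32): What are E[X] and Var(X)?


E[X] = Var(X) = lambda = 18.32

18.32, 18.32


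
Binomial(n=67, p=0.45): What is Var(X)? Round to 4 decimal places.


Var = n*p*(1-p) = 67 * 0.45 * 0.55 = 16.5825

16.5825


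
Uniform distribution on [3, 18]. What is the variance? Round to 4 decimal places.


Var = (b-a)^2 / 12
(b-a)^2 = (18 - 3)^2 = 225
Var = 225/12 = 18.75

18.7500


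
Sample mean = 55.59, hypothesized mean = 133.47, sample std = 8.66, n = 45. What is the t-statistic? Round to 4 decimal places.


t = (xbar - mu0) / (s/sqrt(n))
xbar - mu0 = 55.59 - 133.47 = -77.88
sqrt(45) ≈ 6.70820393
s/sqrt(n) = 8.66 / 6.70820393 ≈ 1.29095658
t = -77.88 / 1.29095658 ≈ -60.327358

-60.3274


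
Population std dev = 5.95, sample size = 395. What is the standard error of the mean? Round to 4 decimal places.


SE = sigma / sqrt(n)
sqrt(395) ≈ 19.874607
SE = 5.95 / 19.874607 ≈ 0.299377

0.2994


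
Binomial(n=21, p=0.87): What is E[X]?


E[X] = n*p = 21 * 0.87 = 18.27

18.27


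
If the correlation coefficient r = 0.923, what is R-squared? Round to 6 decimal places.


R^2 = r^2 = (0.923)^2 = 0.851929

0.851929


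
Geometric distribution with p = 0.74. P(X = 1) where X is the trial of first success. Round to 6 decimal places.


P = (1-p)^(k-1) * p
(1-p)^(k-1) = 0.26^0 = 1
P = 1 * 0.74 = 0.74

0.740000


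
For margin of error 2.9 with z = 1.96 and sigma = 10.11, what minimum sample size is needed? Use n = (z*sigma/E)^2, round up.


z*sigma/E = 1.96 * 10.11 / 2.9 = 49539/7250 ≈ 6.832966
(z*sigma/E)^2 ≈ 46.689418
round up: n = 47

47


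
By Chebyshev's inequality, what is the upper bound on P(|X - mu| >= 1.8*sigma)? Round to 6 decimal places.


P <= 1/k^2
k^2 = 1.8^2 = 3.24
1/k^2 = 1 / 3.24 = 25/81 ≈ 0.30864198

0.308642


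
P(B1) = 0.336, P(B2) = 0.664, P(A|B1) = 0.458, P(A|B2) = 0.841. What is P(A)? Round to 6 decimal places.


P(A) = P(A|B1)*P(B1) + P(A|B2)*P(B2)
P(A|B1)*P(B1) = 0.458 * 0.336 = 0.153888
P(A|B2)*P(B2) = 0.841 * 0.664 = 0.558424
P(A) = 0.153888 + 0.558424 = 0.712312

0.712312


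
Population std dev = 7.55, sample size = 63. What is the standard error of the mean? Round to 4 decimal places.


SE = sigma / sqrt(n)
sqrt(63) ≈ 7.937254
SE = 7.55 / 7.937254 ≈ 0.951211

0.9512


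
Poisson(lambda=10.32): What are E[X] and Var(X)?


E[X] = Var(X) = lambda = 10.32

10.32, 10.32


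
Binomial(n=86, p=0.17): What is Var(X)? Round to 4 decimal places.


Var = n*p*(1-p) = 86 * 0.17 * 0.83 = 12.1346

12.1346


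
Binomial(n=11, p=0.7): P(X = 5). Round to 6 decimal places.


P = C(n,k) * p^k * (1-p)^(n-k)
C(11,5) = 462
p^k = 0.7^5 = 0.16807
(1-p)^(n-k) = 0.3^6 = 0.000729
P = 462 * 0.16807 * 0.000729 ≈ 0.056606

0.056606


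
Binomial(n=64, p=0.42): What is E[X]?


E[X] = n*p = 64 * 0.42 = 26.88

26.88


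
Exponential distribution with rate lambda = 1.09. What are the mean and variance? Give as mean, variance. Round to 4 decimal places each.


mean = 1/lam, var = 1/lam^2
mean = 1 / 1.09 = 100/109 ≈ 0.917431
lam^2 = 1.09^2 = 1.1881
var = 1 / 1.1881 ≈ 0.841680

0.9174, 0.8417


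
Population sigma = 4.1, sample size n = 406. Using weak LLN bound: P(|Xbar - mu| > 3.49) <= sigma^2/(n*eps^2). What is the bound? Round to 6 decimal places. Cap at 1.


bound = min(1, sigma^2/(n*eps^2))
sigma^2 = 4.1^2 = 16.81
n*eps^2 = 406 * 3.49^2 = 406 * 12.1801 = 4945.1206
sigma^2/(n*eps^2) = 16.81 / 4945.1206 ≈ 0.00339931

0.003399


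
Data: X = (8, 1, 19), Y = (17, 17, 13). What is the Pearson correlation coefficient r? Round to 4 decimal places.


r = sum((xi-xbar)(yi-ybar)) / sqrt(sum((xi-xbar)^2) * sum((yi-ybar)^2))
n = 3, xbar = 28/3 ≈ 9.333333, ybar = 47/3 ≈ 15.666667
Sxy = sum((xi-xbar)(yi-ybar)) = -116/3 ≈ -38.666667
Sxx = sum((xi-xbar)^2) = 494/3 ≈ 164.666667
Syy = sum((yi-ybar)^2) = 32/3 ≈ 10.666667
sqrt(Sxx*Syy) ≈ 41.909956
r = Sxy / sqrt(Sxx*Syy) = -38.666667 / 41.909956 ≈ -0.922613

-0.9226


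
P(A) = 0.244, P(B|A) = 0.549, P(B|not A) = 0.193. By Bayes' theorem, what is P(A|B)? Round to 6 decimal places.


P(A|B) = P(B|A)*P(A) / P(B), P(B) = P(B|A)*P(A) + P(B|not A)*P(not A)
P(B|A)*P(A) = 0.549 * 0.244 = 0.133956
P(B|not A)*P(not A) = 0.193 * 0.756 = 0.145908
P(B) = 0.133956 + 0.145908 = 0.279864
P(A|B) = 0.133956 / 0.279864 = 3721/7774 ≈ 0.47864677

0.478647


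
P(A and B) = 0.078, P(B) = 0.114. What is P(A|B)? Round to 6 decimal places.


P(A|B) = P(A and B) / P(B) = 0.078 / 0.114 = 13/19 ≈ 0.68421053

0.684211


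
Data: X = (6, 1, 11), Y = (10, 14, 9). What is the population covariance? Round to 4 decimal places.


Cov = (1/n)*sum((xi-xbar)(yi-ybar))
n = 3, xbar = 18/3 = 6, ybar = 33/3 = 11
sum((xi-xbar)(yi-ybar)) = -25
Cov = -25 / 3 = -25/3 ≈ -8.333333

-8.3333


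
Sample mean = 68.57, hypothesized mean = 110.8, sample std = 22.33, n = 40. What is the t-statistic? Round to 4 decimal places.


t = (xbar - mu0) / (s/sqrt(n))
xbar - mu0 = 68.57 - 110.8 = -42.23
sqrt(40) ≈ 6.32455532
s/sqrt(n) = 22.33 / 6.32455532 ≈ 3.53068301
t = -42.23 / 3.53068301 ≈ -11.960859

-11.9609


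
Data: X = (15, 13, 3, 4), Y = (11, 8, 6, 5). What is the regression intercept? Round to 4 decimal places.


a = ybar - b*xbar, where b = sum((xi-xbar)(yi-ybar)) / sum((xi-xbar)^2)
n = 4, xbar = 35/4 = 8.75, ybar = 30/4 = 7.5
Sxy = sum((xi-xbar)(yi-ybar)) = 44.5
Sxx = sum((xi-xbar)^2) = 112.75
b = Sxy / Sxx = 178/451 ≈ 0.394678
a = 7.5 - 0.394678 * 8.75 = 1825/451 ≈ 4.046563

4.0466


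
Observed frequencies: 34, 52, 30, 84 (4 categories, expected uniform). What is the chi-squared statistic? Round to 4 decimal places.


chi2 = sum((O-E)^2/E), E = total/4
total = 200, E = 200/4 = 50
(34 - 50)^2 / 50 = 256 / 50 = 5.12
(52 - 50)^2 / 50 = 4 / 50 = 0.08
(30 - 50)^2 / 50 = 400 / 50 = 8
(84 - 50)^2 / 50 = 1156 / 50 = 23.12
chi2 = 36.32

36.3200


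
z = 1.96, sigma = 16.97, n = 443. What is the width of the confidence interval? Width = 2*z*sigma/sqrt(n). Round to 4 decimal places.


width = 2*z*sigma/sqrt(n)
2*z*sigma = 2 * 1.96 * 16.97 = 66.5224
sqrt(443) ≈ 21.047565
width = 66.5224 / 21.047565 ≈ 3.160575

3.1606


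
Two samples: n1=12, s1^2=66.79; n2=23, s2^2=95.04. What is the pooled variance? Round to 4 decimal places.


sp^2 = ((n1-1)*s1^2 + (n2-1)*s2^2)/(n1+n2-2)
(n1-1)*s1^2 = 11 * 66.79 = 734.69
(n2-1)*s2^2 = 22 * 95.04 = 2090.88
numerator = 734.69 + 2090.88 = 2825.57
n1+n2-2 = 33
sp^2 = 2825.57 / 33 = 25687/300 ≈ 85.623333

85.6233


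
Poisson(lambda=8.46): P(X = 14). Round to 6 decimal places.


P = e^(-lam) * lam^k / k!
e^(-8.46) ≈ 0.0002117721
lam^k = 8.46^14 ≈ 9620221744014.309772
k! = 14! = 87178291200
P = 0.0002117721 * 9620221744014.309772 / 87178291200 ≈ 0.023369

0.023369


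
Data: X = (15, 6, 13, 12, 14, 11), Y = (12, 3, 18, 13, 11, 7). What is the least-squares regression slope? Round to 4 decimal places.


b = sum((xi-xbar)(yi-ybar)) / sum((xi-xbar)^2)
n = 6, xbar = 71/6 ≈ 11.833333, ybar = 64/6 = 32/3 ≈ 10.666667
Sxy = sum((xi-xbar)(yi-ybar)) = 185/3 ≈ 61.666667
Sxx = sum((xi-xbar)^2) = 305/6 ≈ 50.833333
b = Sxy / Sxx = 74/61 ≈ 1.213115

1.2131


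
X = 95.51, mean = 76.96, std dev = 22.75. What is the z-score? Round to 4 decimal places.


z = (X - mu) / sigma
X - mu = 95.51 - 76.96 = 18.55
z = 18.55 / 22.75 = 53/65 ≈ 0.815385

0.8154


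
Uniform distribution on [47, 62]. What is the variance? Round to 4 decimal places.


Var = (b-a)^2 / 12
(b-a)^2 = (62 - 47)^2 = 225
Var = 225/12 = 18.75

18.7500


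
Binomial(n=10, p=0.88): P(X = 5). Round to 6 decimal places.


P = C(n,k) * p^k * (1-p)^(n-k)
C(10,5) = 252
p^k = 0.88^5 ≈ 0.5277319
(1-p)^(n-k) = 0.12^5 = 0.0000248832
P = 252 * 0.5277319 * 0.0000248832 ≈ 0.003309

0.003309


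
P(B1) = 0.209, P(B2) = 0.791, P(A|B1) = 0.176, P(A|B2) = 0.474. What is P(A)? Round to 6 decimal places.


P(A) = P(A|B1)*P(B1) + P(A|B2)*P(B2)
P(A|B1)*P(B1) = 0.176 * 0.209 = 0.036784
P(A|B2)*P(B2) = 0.474 * 0.791 = 0.374934
P(A) = 0.036784 + 0.374934 = 0.411718

0.411718


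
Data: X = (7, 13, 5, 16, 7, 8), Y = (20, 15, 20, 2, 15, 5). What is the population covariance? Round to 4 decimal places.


Cov = (1/n)*sum((xi-xbar)(yi-ybar))
n = 6, xbar = 56/6 = 28/3 ≈ 9.333333, ybar = 77/6 ≈ 12.833333
sum((xi-xbar)(yi-ybar)) = -320/3 ≈ -106.666667
Cov = -106.666667 / 6 = -160/9 ≈ -17.777778

-17.7778


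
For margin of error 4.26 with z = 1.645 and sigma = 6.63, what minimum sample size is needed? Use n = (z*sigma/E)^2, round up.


z*sigma/E = 1.645 * 6.63 / 4.26 ≈ 2.560176
(z*sigma/E)^2 ≈ 6.554501
round up: n = 7

7


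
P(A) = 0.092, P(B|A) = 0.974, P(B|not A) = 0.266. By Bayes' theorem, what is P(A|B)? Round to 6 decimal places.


P(A|B) = P(B|A)*P(A) / P(B), P(B) = P(B|A)*P(A) + P(B|not A)*P(not A)
P(B|A)*P(A) = 0.974 * 0.092 = 0.089608
P(B|not A)*P(not A) = 0.266 * 0.908 = 0.241528
P(B) = 0.089608 + 0.241528 = 0.331136
P(A|B) = 0.089608 / 0.331136 ≈ 0.27060785

0.270608


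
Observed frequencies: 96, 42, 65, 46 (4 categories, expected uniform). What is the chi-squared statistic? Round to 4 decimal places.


chi2 = sum((O-E)^2/E), E = total/4
total = 249, E = 249/4 = 62.25
(96 - 62.25)^2 / 62.25 = 1139.0625 / 62.25 = 6075/332 ≈ 18.298193
(42 - 62.25)^2 / 62.25 = 410.0625 / 62.25 = 2187/332 ≈ 6.587349
(65 - 62.25)^2 / 62.25 = 7.5625 / 62.25 = 121/996 ≈ 0.121486
(46 - 62.25)^2 / 62.25 = 264.0625 / 62.25 = 4225/996 ≈ 4.241968
chi2 = 7283/249 ≈ 29.248996

29.2490


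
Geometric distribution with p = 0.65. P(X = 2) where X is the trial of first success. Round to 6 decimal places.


P = (1-p)^(k-1) * p
(1-p)^(k-1) = 0.35^1 = 0.35
P = 0.35 * 0.65 = 0.2275

0.227500


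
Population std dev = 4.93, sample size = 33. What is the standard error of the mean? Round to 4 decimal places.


SE = sigma / sqrt(n)
sqrt(33) ≈ 5.744563
SE = 4.93 / 5.744563 ≈ 0.858203

0.8582


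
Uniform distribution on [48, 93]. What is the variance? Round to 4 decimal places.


Var = (b-a)^2 / 12
(b-a)^2 = (93 - 48)^2 = 2025
Var = 2025/12 = 168.75

168.7500


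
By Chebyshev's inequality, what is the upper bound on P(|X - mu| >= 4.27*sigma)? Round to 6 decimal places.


P <= 1/k^2
k^2 = 4.27^2 = 18.2329
1/k^2 = 1 / 18.2329 ≈ 0.05484591

0.054846


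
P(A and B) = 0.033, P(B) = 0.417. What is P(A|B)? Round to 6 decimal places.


P(A|B) = P(A and B) / P(B) = 0.033 / 0.417 = 11/139 ≈ 0.07913669

0.079137


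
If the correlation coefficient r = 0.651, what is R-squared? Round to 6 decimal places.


R^2 = r^2 = (0.651)^2 = 0.423801

0.423801


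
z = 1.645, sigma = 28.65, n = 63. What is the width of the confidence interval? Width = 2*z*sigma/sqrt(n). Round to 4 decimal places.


width = 2*z*sigma/sqrt(n)
2*z*sigma = 2 * 1.645 * 28.65 = 94.2585
sqrt(63) ≈ 7.937254
width = 94.2585 / 7.937254 ≈ 11.875455

11.8755


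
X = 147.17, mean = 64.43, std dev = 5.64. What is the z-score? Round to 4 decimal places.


z = (X - mu) / sigma
X - mu = 147.17 - 64.43 = 82.74
z = 82.74 / 5.64 = 1379/94 ≈ 14.670213

14.6702


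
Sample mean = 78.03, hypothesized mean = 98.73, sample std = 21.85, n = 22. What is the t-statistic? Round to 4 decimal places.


t = (xbar - mu0) / (s/sqrt(n))
xbar - mu0 = 78.03 - 98.73 = -20.7
sqrt(22) ≈ 4.69041576
s/sqrt(n) = 21.85 / 4.69041576 ≈ 4.65843565
t = -20.7 / 4.65843565 ≈ -4.443552

-4.4436


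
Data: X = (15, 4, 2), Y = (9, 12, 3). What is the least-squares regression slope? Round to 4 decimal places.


b = sum((xi-xbar)(yi-ybar)) / sum((xi-xbar)^2)
n = 3, xbar = 21/3 = 7, ybar = 24/3 = 8
Sxy = sum((xi-xbar)(yi-ybar)) = 21
Sxx = sum((xi-xbar)^2) = 98
b = Sxy / Sxx = 3/14 ≈ 0.214286

0.2143


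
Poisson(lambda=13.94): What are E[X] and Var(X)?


E[X] = Var(X) = lambda = 13.94

13.94, 13.94


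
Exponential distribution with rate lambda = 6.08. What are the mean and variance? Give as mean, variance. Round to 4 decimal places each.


mean = 1/lam, var = 1/lam^2
mean = 1 / 6.08 = 25/152 ≈ 0.164474
lam^2 = 6.08^2 = 36.9664
var = 1 / 36.9664 ≈ 0.027052

0.1645, 0.0271


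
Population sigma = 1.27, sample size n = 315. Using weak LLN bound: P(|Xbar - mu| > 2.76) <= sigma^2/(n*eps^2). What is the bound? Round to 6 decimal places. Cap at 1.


bound = min(1, sigma^2/(n*eps^2))
sigma^2 = 1.27^2 = 1.6129
n*eps^2 = 315 * 2.76^2 = 315 * 7.6176 = 2399.544
sigma^2/(n*eps^2) = 1.6129 / 2399.544 ≈ 0.00067217

0.000672


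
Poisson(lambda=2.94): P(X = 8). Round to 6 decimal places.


P = e^(-lam) * lam^k / k!
e^(-2.94) ≈ 0.05286573
lam^k = 2.94^8 ≈ 5581.856191
k! = 8! = 40320
P = 0.05286573 * 5581.856191 / 40320 ≈ 0.007319

0.007319


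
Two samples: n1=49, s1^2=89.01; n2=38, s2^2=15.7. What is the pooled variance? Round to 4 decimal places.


sp^2 = ((n1-1)*s1^2 + (n2-1)*s2^2)/(n1+n2-2)
(n1-1)*s1^2 = 48 * 89.01 = 4272.48
(n2-1)*s2^2 = 37 * 15.7 = 580.9
numerator = 4272.48 + 580.9 = 4853.38
n1+n2-2 = 85
sp^2 = 4853.38 / 85 = 242669/4250 ≈ 57.098588

57.0986


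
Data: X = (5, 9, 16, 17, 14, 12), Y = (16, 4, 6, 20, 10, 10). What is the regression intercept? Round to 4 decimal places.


a = ybar - b*xbar, where b = sum((xi-xbar)(yi-ybar)) / sum((xi-xbar)^2)
n = 6, xbar = 73/6 ≈ 12.166667, ybar = 66/6 = 11
Sxy = sum((xi-xbar)(yi-ybar)) = 9
Sxx = sum((xi-xbar)^2) = 617/6 ≈ 102.833333
b = Sxy / Sxx = 54/617 ≈ 0.087520
a = 11 - 0.087520 * 12.166667 = 6130/617 ≈ 9.935170

9.9352


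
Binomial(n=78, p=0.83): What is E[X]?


E[X] = n*p = 78 * 0.83 = 64.74

64.74


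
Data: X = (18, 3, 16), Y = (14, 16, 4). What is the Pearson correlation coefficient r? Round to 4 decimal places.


r = sum((xi-xbar)(yi-ybar)) / sqrt(sum((xi-xbar)^2) * sum((yi-ybar)^2))
n = 3, xbar = 37/3 ≈ 12.333333, ybar = 34/3 ≈ 11.333333
Sxy = sum((xi-xbar)(yi-ybar)) = -166/3 ≈ -55.333333
Sxx = sum((xi-xbar)^2) = 398/3 ≈ 132.666667
Syy = sum((yi-ybar)^2) = 248/3 ≈ 82.666667
sqrt(Sxx*Syy) ≈ 104.723976
r = Sxy / sqrt(Sxx*Syy) = -55.333333 / 104.723976 ≈ -0.528373

-0.5284


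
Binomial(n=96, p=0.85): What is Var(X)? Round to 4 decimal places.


Var = n*p*(1-p) = 96 * 0.85 * 0.15 = 12.24

12.2400


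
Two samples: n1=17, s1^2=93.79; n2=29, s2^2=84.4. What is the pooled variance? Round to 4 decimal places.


sp^2 = ((n1-1)*s1^2 + (n2-1)*s2^2)/(n1+n2-2)
(n1-1)*s1^2 = 16 * 93.79 = 1500.64
(n2-1)*s2^2 = 28 * 84.4 = 2363.2
numerator = 1500.64 + 2363.2 = 3863.84
n1+n2-2 = 44
sp^2 = 3863.84 / 44 = 24149/275 ≈ 87.814545

87.8145


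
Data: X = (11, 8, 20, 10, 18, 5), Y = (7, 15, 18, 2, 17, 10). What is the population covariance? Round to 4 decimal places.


Cov = (1/n)*sum((xi-xbar)(yi-ybar))
n = 6, xbar = 72/6 = 12, ybar = 69/6 = 11.5
sum((xi-xbar)(yi-ybar)) = 105
Cov = 105 / 6 = 17.5

17.5000


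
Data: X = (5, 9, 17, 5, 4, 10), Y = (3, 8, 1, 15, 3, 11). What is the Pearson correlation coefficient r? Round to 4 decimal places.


r = sum((xi-xbar)(yi-ybar)) / sqrt(sum((xi-xbar)^2) * sum((yi-ybar)^2))
n = 6, xbar = 50/6 = 25/3 ≈ 8.333333, ybar = 41/6 ≈ 6.833333
Sxy = sum((xi-xbar)(yi-ybar)) = -122/3 ≈ -40.666667
Sxx = sum((xi-xbar)^2) = 358/3 ≈ 119.333333
Syy = sum((yi-ybar)^2) = 893/6 ≈ 148.833333
sqrt(Sxx*Syy) ≈ 133.269568
r = Sxy / sqrt(Sxx*Syy) = -40.666667 / 133.269568 ≈ -0.305146

-0.3051


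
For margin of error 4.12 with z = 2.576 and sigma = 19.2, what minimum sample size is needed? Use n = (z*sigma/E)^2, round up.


z*sigma/E = 2.576 * 19.2 / 4.12 = 30912/2575 ≈ 12.004660
(z*sigma/E)^2 ≈ 144.111866
round up: n = 145

145


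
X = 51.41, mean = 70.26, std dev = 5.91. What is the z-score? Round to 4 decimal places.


z = (X - mu) / sigma
X - mu = 51.41 - 70.26 = -18.85
z = -18.85 / 5.91 = -1885/591 ≈ -3.189509

-3.1895


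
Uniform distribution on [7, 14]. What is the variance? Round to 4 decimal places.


Var = (b-a)^2 / 12
(b-a)^2 = (14 - 7)^2 = 49
Var = 49/12 ≈ 4.083333

4.0833


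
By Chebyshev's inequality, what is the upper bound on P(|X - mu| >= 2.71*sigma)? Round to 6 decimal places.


P <= 1/k^2
k^2 = 2.71^2 = 7.3441
1/k^2 = 1 / 7.3441 ≈ 0.13616372

0.136164


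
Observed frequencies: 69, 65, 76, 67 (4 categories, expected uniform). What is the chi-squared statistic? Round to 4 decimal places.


chi2 = sum((O-E)^2/E), E = total/4
total = 277, E = 277/4 = 69.25
(69 - 69.25)^2 / 69.25 = 0.0625 / 69.25 = 1/1108 ≈ 0.000903
(65 - 69.25)^2 / 69.25 = 18.0625 / 69.25 = 289/1108 ≈ 0.260830
(76 - 69.25)^2 / 69.25 = 45.5625 / 69.25 = 729/1108 ≈ 0.657942
(67 - 69.25)^2 / 69.25 = 5.0625 / 69.25 = 81/1108 ≈ 0.073105
chi2 = 275/277 ≈ 0.992780

0.9928


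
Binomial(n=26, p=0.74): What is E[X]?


E[X] = n*p = 26 * 0.74 = 19.24

19.24


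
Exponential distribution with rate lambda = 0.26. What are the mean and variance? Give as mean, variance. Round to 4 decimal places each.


mean = 1/lam, var = 1/lam^2
mean = 1 / 0.26 = 50/13 ≈ 3.846154
lam^2 = 0.26^2 = 0.0676
var = 1 / 0.0676 = 2500/169 ≈ 14.792899

3.8462, 14.7929


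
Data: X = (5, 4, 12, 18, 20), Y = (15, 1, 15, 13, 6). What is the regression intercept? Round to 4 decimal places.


a = ybar - b*xbar, where b = sum((xi-xbar)(yi-ybar)) / sum((xi-xbar)^2)
n = 5, xbar = 59/5 = 11.8, ybar = 50/5 = 10
Sxy = sum((xi-xbar)(yi-ybar)) = 23
Sxx = sum((xi-xbar)^2) = 212.8
b = Sxy / Sxx = 115/1064 ≈ 0.108083
a = 10 - 0.108083 * 11.8 = 9283/1064 ≈ 8.724624

8.7246


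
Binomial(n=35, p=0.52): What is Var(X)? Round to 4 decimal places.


Var = n*p*(1-p) = 35 * 0.52 * 0.48 = 8.736

8.7360


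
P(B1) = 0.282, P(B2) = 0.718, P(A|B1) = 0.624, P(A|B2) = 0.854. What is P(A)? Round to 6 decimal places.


P(A) = P(A|B1)*P(B1) + P(A|B2)*P(B2)
P(A|B1)*P(B1) = 0.624 * 0.282 = 0.175968
P(A|B2)*P(B2) = 0.854 * 0.718 = 0.613172
P(A) = 0.175968 + 0.613172 = 0.78914

0.789140


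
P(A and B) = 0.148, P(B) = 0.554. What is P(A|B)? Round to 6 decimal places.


P(A|B) = P(A and B) / P(B) = 0.148 / 0.554 = 74/277 ≈ 0.26714801

0.267148


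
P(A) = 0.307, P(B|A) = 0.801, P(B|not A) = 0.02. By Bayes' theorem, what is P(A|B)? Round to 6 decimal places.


P(A|B) = P(B|A)*P(A) / P(B), P(B) = P(B|A)*P(A) + P(B|not A)*P(not A)
P(B|A)*P(A) = 0.801 * 0.307 = 0.245907
P(B|not A)*P(not A) = 0.02 * 0.693 = 0.01386
P(B) = 0.245907 + 0.01386 = 0.259767
P(A|B) = 0.245907 / 0.259767 ≈ 0.94664449

0.946644


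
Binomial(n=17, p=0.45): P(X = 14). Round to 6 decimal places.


P = C(n,k) * p^k * (1-p)^(n-k)
C(17,14) = 680
p^k = 0.45^14 ≈ 0.00001396289
(1-p)^(n-k) = 0.55^3 = 0.166375
P = 680 * 0.00001396289 * 0.166375 ≈ 0.001580

0.001580


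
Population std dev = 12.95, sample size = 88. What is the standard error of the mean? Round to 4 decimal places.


SE = sigma / sqrt(n)
sqrt(88) ≈ 9.380832
SE = 12.95 / 9.380832 ≈ 1.380475

1.3805


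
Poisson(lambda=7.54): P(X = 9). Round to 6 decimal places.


P = e^(-lam) * lam^k / k!
e^(-7.54) ≈ 0.0005313976
lam^k = 7.54^9 ≈ 78766602.447423
k! = 9! = 362880
P = 0.0005313976 * 78766602.447423 / 362880 ≈ 0.115345

0.115345


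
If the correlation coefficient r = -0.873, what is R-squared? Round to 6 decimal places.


R^2 = r^2 = (-0.873)^2 = 0.762129

0.762129


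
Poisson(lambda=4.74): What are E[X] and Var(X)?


E[X] = Var(X) = lambda = 4.74

4.74, 4.74


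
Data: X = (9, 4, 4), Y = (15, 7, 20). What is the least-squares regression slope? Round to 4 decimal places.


b = sum((xi-xbar)(yi-ybar)) / sum((xi-xbar)^2)
n = 3, xbar = 17/3 ≈ 5.666667, ybar = 42/3 = 14
Sxy = sum((xi-xbar)(yi-ybar)) = 5
Sxx = sum((xi-xbar)^2) = 50/3 ≈ 16.666667
b = Sxy / Sxx = 0.3

0.3000


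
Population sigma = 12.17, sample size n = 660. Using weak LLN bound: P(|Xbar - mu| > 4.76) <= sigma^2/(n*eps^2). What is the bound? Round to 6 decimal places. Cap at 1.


bound = min(1, sigma^2/(n*eps^2))
sigma^2 = 12.17^2 = 148.1089
n*eps^2 = 660 * 4.76^2 = 660 * 22.6576 = 14954.016
sigma^2/(n*eps^2) = 148.1089 / 14954.016 ≈ 0.00990429

0.009904


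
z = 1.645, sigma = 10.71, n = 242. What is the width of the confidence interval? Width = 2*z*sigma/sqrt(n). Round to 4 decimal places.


width = 2*z*sigma/sqrt(n)
2*z*sigma = 2 * 1.645 * 10.71 = 35.2359
sqrt(242) ≈ 15.556349
width = 35.2359 / 15.556349 ≈ 2.265049

2.2650


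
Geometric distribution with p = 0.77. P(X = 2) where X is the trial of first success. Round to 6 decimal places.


P = (1-p)^(k-1) * p
(1-p)^(k-1) = 0.23^1 = 0.23
P = 0.23 * 0.77 = 0.1771

0.177100


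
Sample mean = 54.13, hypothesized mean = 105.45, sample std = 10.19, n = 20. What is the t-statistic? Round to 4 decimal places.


t = (xbar - mu0) / (s/sqrt(n))
xbar - mu0 = 54.13 - 105.45 = -51.32
sqrt(20) ≈ 4.47213595
s/sqrt(n) = 10.19 / 4.47213595 ≈ 2.27855327
t = -51.32 / 2.27855327 ≈ -22.523064

-22.5231


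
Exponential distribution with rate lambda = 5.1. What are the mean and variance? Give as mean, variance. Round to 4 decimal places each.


mean = 1/lam, var = 1/lam^2
mean = 1 / 5.1 = 10/51 ≈ 0.196078
lam^2 = 5.1^2 = 26.01
var = 1 / 26.01 = 100/2601 ≈ 0.038447

0.1961, 0.0384


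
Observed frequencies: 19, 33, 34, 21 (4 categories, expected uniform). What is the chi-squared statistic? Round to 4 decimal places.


chi2 = sum((O-E)^2/E), E = total/4
total = 107, E = 107/4 = 26.75
(19 - 26.75)^2 / 26.75 = 60.0625 / 26.75 = 961/428 ≈ 2.245327
(33 - 26.75)^2 / 26.75 = 39.0625 / 26.75 = 625/428 ≈ 1.460280
(34 - 26.75)^2 / 26.75 = 52.5625 / 26.75 = 841/428 ≈ 1.964953
(21 - 26.75)^2 / 26.75 = 33.0625 / 26.75 = 529/428 ≈ 1.235981
chi2 = 739/107 ≈ 6.906542

6.9065


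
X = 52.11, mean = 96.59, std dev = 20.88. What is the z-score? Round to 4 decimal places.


z = (X - mu) / sigma
X - mu = 52.11 - 96.59 = -44.48
z = -44.48 / 20.88 = -556/261 ≈ -2.130268

-2.1303


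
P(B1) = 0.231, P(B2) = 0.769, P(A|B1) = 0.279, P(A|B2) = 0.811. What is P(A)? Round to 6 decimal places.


P(A) = P(A|B1)*P(B1) + P(A|B2)*P(B2)
P(A|B1)*P(B1) = 0.279 * 0.231 = 0.064449
P(A|B2)*P(B2) = 0.811 * 0.769 = 0.623659
P(A) = 0.064449 + 0.623659 = 0.688108

0.688108


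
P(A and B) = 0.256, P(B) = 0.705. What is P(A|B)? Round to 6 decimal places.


P(A|B) = P(A and B) / P(B) = 0.256 / 0.705 = 256/705 ≈ 0.36312057

0.363121


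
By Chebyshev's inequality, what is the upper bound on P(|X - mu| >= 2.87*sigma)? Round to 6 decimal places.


P <= 1/k^2
k^2 = 2.87^2 = 8.2369
1/k^2 = 1 / 8.2369 ≈ 0.12140490

0.121405


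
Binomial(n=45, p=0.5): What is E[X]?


E[X] = n*p = 45 * 0.5 = 22.5

22.5


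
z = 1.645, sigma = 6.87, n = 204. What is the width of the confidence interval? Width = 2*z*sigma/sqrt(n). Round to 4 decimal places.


width = 2*z*sigma/sqrt(n)
2*z*sigma = 2 * 1.645 * 6.87 = 22.6023
sqrt(204) ≈ 14.282857
width = 22.6023 / 14.282857 ≈ 1.582478

1.5825


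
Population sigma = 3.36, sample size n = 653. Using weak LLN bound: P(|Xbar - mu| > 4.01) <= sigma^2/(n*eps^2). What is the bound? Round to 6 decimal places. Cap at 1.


bound = min(1, sigma^2/(n*eps^2))
sigma^2 = 3.36^2 = 11.2896
n*eps^2 = 653 * 4.01^2 = 653 * 16.0801 = 10500.3053
sigma^2/(n*eps^2) = 11.2896 / 10500.3053 ≈ 0.00107517

0.001075


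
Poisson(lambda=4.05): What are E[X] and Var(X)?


E[X] = Var(X) = lambda = 4.05

4.05, 4.05


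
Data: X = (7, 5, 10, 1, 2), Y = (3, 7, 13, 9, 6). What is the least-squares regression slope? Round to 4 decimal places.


b = sum((xi-xbar)(yi-ybar)) / sum((xi-xbar)^2)
n = 5, xbar = 25/5 = 5, ybar = 38/5 = 7.6
Sxy = sum((xi-xbar)(yi-ybar)) = 17
Sxx = sum((xi-xbar)^2) = 54
b = Sxy / Sxx = 17/54 ≈ 0.314815

0.3148


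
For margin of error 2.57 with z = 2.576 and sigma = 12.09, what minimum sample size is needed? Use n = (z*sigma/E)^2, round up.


z*sigma/E = 2.576 * 12.09 / 2.57 ≈ 12.118226
(z*sigma/E)^2 ≈ 146.851394
round up: n = 147

147


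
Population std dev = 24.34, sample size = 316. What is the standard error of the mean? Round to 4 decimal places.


SE = sigma / sqrt(n)
sqrt(316) ≈ 17.776389
SE = 24.34 / 17.776389 ≈ 1.369232

1.3692


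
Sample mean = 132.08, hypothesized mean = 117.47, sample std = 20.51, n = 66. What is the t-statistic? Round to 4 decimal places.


t = (xbar - mu0) / (s/sqrt(n))
xbar - mu0 = 132.08 - 117.47 = 14.61
sqrt(66) ≈ 8.12403840
s/sqrt(n) = 20.51 / 8.12403840 ≈ 2.52460648
t = 14.61 / 2.52460648 ≈ 5.787041

5.7870


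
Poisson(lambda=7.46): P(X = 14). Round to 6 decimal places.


P = e^(-lam) * lam^k / k!
e^(-7.46) ≈ 0.0005756562
lam^k = 7.46^14 ≈ 1653269236532.360660
k! = 14! = 87178291200
P = 0.0005756562 * 1653269236532.360660 / 87178291200 ≈ 0.010917

0.010917


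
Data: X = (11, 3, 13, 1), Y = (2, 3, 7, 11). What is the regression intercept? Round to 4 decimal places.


a = ybar - b*xbar, where b = sum((xi-xbar)(yi-ybar)) / sum((xi-xbar)^2)
n = 4, xbar = 28/4 = 7, ybar = 23/4 = 5.75
Sxy = sum((xi-xbar)(yi-ybar)) = -28
Sxx = sum((xi-xbar)^2) = 104
b = Sxy / Sxx = -7/26 ≈ -0.269231
a = 5.75 - (-0.269231) * 7 = 397/52 ≈ 7.634615

7.6346


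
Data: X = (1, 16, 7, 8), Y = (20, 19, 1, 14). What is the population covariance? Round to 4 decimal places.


Cov = (1/n)*sum((xi-xbar)(yi-ybar))
n = 4, xbar = 32/4 = 8, ybar = 54/4 = 13.5
sum((xi-xbar)(yi-ybar)) = 11
Cov = 11 / 4 = 2.75

2.7500


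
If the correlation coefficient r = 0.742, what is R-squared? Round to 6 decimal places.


R^2 = r^2 = (0.742)^2 = 0.550564

0.550564


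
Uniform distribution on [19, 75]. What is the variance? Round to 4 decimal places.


Var = (b-a)^2 / 12
(b-a)^2 = (75 - 19)^2 = 3136
Var = 3136/12 ≈ 261.333333

261.3333


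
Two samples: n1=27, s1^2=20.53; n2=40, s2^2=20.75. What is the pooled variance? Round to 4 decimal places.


sp^2 = ((n1-1)*s1^2 + (n2-1)*s2^2)/(n1+n2-2)
(n1-1)*s1^2 = 26 * 20.53 = 533.78
(n2-1)*s2^2 = 39 * 20.75 = 809.25
numerator = 533.78 + 809.25 = 1343.03
n1+n2-2 = 65
sp^2 = 1343.03 / 65 = 20.662

20.6620


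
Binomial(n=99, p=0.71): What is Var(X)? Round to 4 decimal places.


Var = n*p*(1-p) = 99 * 0.71 * 0.29 = 20.3841

20.3841


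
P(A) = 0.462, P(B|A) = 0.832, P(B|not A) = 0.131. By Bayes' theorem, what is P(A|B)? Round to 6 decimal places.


P(A|B) = P(B|A)*P(A) / P(B), P(B) = P(B|A)*P(A) + P(B|not A)*P(not A)
P(B|A)*P(A) = 0.832 * 0.462 = 0.384384
P(B|not A)*P(not A) = 0.131 * 0.538 = 0.070478
P(B) = 0.384384 + 0.070478 = 0.454862
P(A|B) = 0.384384 / 0.454862 ≈ 0.84505630

0.845056


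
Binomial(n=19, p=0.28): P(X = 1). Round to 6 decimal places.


P = C(n,k) * p^k * (1-p)^(n-k)
C(19,1) = 19
p^k = 0.28^1 = 0.28
(1-p)^(n-k) = 0.72^18 ≈ 0.002703865
P = 19 * 0.28 * 0.002703865 ≈ 0.014385

0.014385


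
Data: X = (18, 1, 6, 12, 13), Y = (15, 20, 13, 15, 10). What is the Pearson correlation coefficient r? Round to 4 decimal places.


r = sum((xi-xbar)(yi-ybar)) / sqrt(sum((xi-xbar)^2) * sum((yi-ybar)^2))
n = 5, xbar = 50/5 = 10, ybar = 73/5 = 14.6
Sxy = sum((xi-xbar)(yi-ybar)) = -52
Sxx = sum((xi-xbar)^2) = 174
Syy = sum((yi-ybar)^2) = 53.2
sqrt(Sxx*Syy) ≈ 96.212265
r = Sxy / sqrt(Sxx*Syy) = -52 / 96.212265 ≈ -0.540472

-0.5405


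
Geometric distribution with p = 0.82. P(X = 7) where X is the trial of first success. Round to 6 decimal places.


P = (1-p)^(k-1) * p
(1-p)^(k-1) = 0.18^6 ≈ 0.00003401222
P = 0.00003401222 * 0.82 ≈ 0.00002789002

0.000028


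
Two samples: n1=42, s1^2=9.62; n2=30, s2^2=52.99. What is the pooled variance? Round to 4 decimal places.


sp^2 = ((n1-1)*s1^2 + (n2-1)*s2^2)/(n1+n2-2)
(n1-1)*s1^2 = 41 * 9.62 = 394.42
(n2-1)*s2^2 = 29 * 52.99 = 1536.71
numerator = 394.42 + 1536.71 = 1931.13
n1+n2-2 = 70
sp^2 = 1931.13 / 70 = 193113/7000 ≈ 27.587571

27.5876


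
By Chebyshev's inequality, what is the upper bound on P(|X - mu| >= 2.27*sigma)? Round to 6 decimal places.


P <= 1/k^2
k^2 = 2.27^2 = 5.1529
1/k^2 = 1 / 5.1529 ≈ 0.19406548

0.194065
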